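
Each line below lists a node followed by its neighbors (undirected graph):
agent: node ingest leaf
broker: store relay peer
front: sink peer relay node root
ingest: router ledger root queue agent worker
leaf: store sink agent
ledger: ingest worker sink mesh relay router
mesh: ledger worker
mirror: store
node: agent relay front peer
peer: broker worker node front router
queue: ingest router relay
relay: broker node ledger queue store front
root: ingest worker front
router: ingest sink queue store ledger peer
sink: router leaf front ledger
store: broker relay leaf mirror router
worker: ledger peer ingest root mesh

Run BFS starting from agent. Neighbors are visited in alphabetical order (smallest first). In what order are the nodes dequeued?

agent, ingest, leaf, node, ledger, queue, root, router, worker, sink, store, front, peer, relay, mesh, broker, mirror

Visit agent; enqueue ingest, leaf, node → queue [ingest, leaf, node]
Visit ingest; enqueue ledger, queue, root, router, worker → queue [leaf, node, ledger, queue, root, router, worker]
Visit leaf; enqueue sink, store → queue [node, ledger, queue, root, router, worker, sink, store]
Visit node; enqueue front, peer, relay → queue [ledger, queue, root, router, worker, sink, store, front, peer, relay]
Visit ledger; enqueue mesh → queue [queue, root, router, worker, sink, store, front, peer, relay, mesh]
Visit queue → queue [root, router, worker, sink, store, front, peer, relay, mesh]
Visit root → queue [router, worker, sink, store, front, peer, relay, mesh]
Visit router → queue [worker, sink, store, front, peer, relay, mesh]
Visit worker → queue [sink, store, front, peer, relay, mesh]
Visit sink → queue [store, front, peer, relay, mesh]
Visit store; enqueue broker, mirror → queue [front, peer, relay, mesh, broker, mirror]
Visit front → queue [peer, relay, mesh, broker, mirror]
Visit peer → queue [relay, mesh, broker, mirror]
Visit relay → queue [mesh, broker, mirror]
Visit mesh → queue [broker, mirror]
Visit broker → queue [mirror]
Visit mirror → queue []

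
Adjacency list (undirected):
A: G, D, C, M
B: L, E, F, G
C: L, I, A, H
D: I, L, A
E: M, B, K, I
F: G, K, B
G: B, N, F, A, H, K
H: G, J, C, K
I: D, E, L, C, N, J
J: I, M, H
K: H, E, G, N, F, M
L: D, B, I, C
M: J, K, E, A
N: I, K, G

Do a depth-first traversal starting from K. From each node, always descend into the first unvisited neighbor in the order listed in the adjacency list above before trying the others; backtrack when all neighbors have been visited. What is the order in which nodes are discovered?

Visit K
K → H
H → G
G → B
B → L
L → D
D → I
I → E
E → M
M → J
M → A
A → C
I → N
B → F

K → H → G → B → L → D → I → E → M → J → A → C → N → F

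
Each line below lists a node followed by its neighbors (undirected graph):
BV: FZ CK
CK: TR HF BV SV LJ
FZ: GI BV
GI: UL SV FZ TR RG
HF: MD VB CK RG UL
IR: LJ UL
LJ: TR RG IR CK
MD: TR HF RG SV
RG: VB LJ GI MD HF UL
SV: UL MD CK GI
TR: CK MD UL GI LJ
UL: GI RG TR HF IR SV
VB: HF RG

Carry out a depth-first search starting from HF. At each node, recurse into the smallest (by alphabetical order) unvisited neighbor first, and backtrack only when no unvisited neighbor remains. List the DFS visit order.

HF → CK → BV → FZ → GI → RG → LJ → IR → UL → SV → MD → TR → VB

Visit HF
HF → CK
CK → BV
BV → FZ
FZ → GI
GI → RG
RG → LJ
LJ → IR
IR → UL
UL → SV
SV → MD
MD → TR
RG → VB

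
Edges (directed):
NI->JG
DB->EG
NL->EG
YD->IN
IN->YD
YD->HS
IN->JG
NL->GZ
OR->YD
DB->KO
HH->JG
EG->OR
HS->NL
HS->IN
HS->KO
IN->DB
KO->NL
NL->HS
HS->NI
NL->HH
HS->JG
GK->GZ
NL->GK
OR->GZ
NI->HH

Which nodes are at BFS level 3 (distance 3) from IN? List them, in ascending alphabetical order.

NI, NL, OR

Level 0: IN
Level 1: DB, JG, YD
Level 2: EG, HS, KO
Level 3: NI, NL, OR
Level 4: GK, GZ, HH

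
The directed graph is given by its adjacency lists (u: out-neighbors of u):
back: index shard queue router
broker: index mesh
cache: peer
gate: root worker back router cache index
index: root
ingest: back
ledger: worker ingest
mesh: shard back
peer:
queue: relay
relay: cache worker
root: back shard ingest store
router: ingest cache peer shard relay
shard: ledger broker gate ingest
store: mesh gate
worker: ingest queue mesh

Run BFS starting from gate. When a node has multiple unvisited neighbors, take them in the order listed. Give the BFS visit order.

Visit gate; enqueue root, worker, back, router, cache, index → queue [root, worker, back, router, cache, index]
Visit root; enqueue shard, ingest, store → queue [worker, back, router, cache, index, shard, ingest, store]
Visit worker; enqueue queue, mesh → queue [back, router, cache, index, shard, ingest, store, queue, mesh]
Visit back → queue [router, cache, index, shard, ingest, store, queue, mesh]
Visit router; enqueue peer, relay → queue [cache, index, shard, ingest, store, queue, mesh, peer, relay]
Visit cache → queue [index, shard, ingest, store, queue, mesh, peer, relay]
Visit index → queue [shard, ingest, store, queue, mesh, peer, relay]
Visit shard; enqueue ledger, broker → queue [ingest, store, queue, mesh, peer, relay, ledger, broker]
Visit ingest → queue [store, queue, mesh, peer, relay, ledger, broker]
Visit store → queue [queue, mesh, peer, relay, ledger, broker]
Visit queue → queue [mesh, peer, relay, ledger, broker]
Visit mesh → queue [peer, relay, ledger, broker]
Visit peer → queue [relay, ledger, broker]
Visit relay → queue [ledger, broker]
Visit ledger → queue [broker]
Visit broker → queue []

gate -> root -> worker -> back -> router -> cache -> index -> shard -> ingest -> store -> queue -> mesh -> peer -> relay -> ledger -> broker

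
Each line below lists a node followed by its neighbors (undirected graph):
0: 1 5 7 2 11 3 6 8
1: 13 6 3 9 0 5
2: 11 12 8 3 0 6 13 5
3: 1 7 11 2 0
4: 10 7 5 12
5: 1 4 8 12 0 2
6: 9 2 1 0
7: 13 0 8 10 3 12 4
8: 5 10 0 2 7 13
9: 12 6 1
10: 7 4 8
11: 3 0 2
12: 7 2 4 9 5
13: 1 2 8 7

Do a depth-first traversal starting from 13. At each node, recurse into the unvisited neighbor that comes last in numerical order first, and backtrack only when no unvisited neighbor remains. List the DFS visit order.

Visit 13
13 → 8
8 → 10
10 → 7
7 → 12
12 → 9
9 → 6
6 → 2
2 → 11
11 → 3
3 → 1
1 → 5
5 → 4
5 → 0

13 8 10 7 12 9 6 2 11 3 1 5 4 0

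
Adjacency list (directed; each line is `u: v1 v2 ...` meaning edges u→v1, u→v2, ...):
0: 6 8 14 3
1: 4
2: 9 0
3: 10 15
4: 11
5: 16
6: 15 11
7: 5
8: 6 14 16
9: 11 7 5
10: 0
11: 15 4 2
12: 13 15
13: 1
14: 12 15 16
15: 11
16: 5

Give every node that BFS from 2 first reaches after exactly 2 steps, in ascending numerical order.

Level 0: 2
Level 1: 0, 9
Level 2: 3, 5, 6, 7, 8, 11, 14
Level 3: 4, 10, 12, 15, 16
Level 4: 13
Level 5: 1

3, 5, 6, 7, 8, 11, 14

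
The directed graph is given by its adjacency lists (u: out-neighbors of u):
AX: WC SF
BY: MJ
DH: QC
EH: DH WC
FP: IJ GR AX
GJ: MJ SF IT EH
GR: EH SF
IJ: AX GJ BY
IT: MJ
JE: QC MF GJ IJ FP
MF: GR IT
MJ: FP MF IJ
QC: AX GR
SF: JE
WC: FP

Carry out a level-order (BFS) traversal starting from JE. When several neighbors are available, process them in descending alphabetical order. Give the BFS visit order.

JE, QC, MF, IJ, GJ, FP, GR, AX, IT, BY, SF, MJ, EH, WC, DH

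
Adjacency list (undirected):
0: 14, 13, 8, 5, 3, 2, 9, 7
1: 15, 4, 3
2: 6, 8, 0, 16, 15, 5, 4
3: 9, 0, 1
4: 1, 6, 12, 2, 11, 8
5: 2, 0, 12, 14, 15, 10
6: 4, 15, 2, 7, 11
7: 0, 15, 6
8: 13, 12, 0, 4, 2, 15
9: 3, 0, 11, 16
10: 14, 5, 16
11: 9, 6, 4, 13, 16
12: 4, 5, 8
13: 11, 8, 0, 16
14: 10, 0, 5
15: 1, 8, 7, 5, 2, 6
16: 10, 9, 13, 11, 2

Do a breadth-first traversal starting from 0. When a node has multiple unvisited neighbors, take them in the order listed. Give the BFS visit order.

Visit 0; enqueue 14, 13, 8, 5, 3, 2, 9, 7 → queue [14, 13, 8, 5, 3, 2, 9, 7]
Visit 14; enqueue 10 → queue [13, 8, 5, 3, 2, 9, 7, 10]
Visit 13; enqueue 11, 16 → queue [8, 5, 3, 2, 9, 7, 10, 11, 16]
Visit 8; enqueue 12, 4, 15 → queue [5, 3, 2, 9, 7, 10, 11, 16, 12, 4, 15]
Visit 5 → queue [3, 2, 9, 7, 10, 11, 16, 12, 4, 15]
Visit 3; enqueue 1 → queue [2, 9, 7, 10, 11, 16, 12, 4, 15, 1]
Visit 2; enqueue 6 → queue [9, 7, 10, 11, 16, 12, 4, 15, 1, 6]
Visit 9 → queue [7, 10, 11, 16, 12, 4, 15, 1, 6]
Visit 7 → queue [10, 11, 16, 12, 4, 15, 1, 6]
Visit 10 → queue [11, 16, 12, 4, 15, 1, 6]
Visit 11 → queue [16, 12, 4, 15, 1, 6]
Visit 16 → queue [12, 4, 15, 1, 6]
Visit 12 → queue [4, 15, 1, 6]
Visit 4 → queue [15, 1, 6]
Visit 15 → queue [1, 6]
Visit 1 → queue [6]
Visit 6 → queue []

0 -> 14 -> 13 -> 8 -> 5 -> 3 -> 2 -> 9 -> 7 -> 10 -> 11 -> 16 -> 12 -> 4 -> 15 -> 1 -> 6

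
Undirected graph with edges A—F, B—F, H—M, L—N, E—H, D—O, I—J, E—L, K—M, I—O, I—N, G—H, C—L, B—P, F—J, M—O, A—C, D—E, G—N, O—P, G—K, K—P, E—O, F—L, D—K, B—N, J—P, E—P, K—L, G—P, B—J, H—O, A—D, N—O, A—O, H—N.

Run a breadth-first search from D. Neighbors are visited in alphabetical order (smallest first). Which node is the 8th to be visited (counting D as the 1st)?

H

Visit D; enqueue A, E, K, O → queue [A, E, K, O]
Visit A; enqueue C, F → queue [E, K, O, C, F]
Visit E; enqueue H, L, P → queue [K, O, C, F, H, L, P]
Visit K; enqueue G, M → queue [O, C, F, H, L, P, G, M]
Visit O; enqueue I, N → queue [C, F, H, L, P, G, M, I, N]
Visit C → queue [F, H, L, P, G, M, I, N]
Visit F; enqueue B, J → queue [H, L, P, G, M, I, N, B, J]
Visit H → queue [L, P, G, M, I, N, B, J]
Visit L → queue [P, G, M, I, N, B, J]
Visit P → queue [G, M, I, N, B, J]
Visit G → queue [M, I, N, B, J]
Visit M → queue [I, N, B, J]
Visit I → queue [N, B, J]
Visit N → queue [B, J]
Visit B → queue [J]
Visit J → queue []

Visit order: D, A, E, K, O, C, F, H, L, P, G, M, I, N, B, J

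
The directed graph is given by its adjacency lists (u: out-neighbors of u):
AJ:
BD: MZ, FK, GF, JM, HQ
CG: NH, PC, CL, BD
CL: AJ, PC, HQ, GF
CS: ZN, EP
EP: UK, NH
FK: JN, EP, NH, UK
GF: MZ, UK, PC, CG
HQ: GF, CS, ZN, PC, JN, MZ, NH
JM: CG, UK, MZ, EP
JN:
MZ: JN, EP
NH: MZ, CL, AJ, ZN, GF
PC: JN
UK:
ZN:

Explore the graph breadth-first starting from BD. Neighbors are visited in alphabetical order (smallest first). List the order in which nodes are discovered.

Visit BD; enqueue FK, GF, HQ, JM, MZ → queue [FK, GF, HQ, JM, MZ]
Visit FK; enqueue EP, JN, NH, UK → queue [GF, HQ, JM, MZ, EP, JN, NH, UK]
Visit GF; enqueue CG, PC → queue [HQ, JM, MZ, EP, JN, NH, UK, CG, PC]
Visit HQ; enqueue CS, ZN → queue [JM, MZ, EP, JN, NH, UK, CG, PC, CS, ZN]
Visit JM → queue [MZ, EP, JN, NH, UK, CG, PC, CS, ZN]
Visit MZ → queue [EP, JN, NH, UK, CG, PC, CS, ZN]
Visit EP → queue [JN, NH, UK, CG, PC, CS, ZN]
Visit JN → queue [NH, UK, CG, PC, CS, ZN]
Visit NH; enqueue AJ, CL → queue [UK, CG, PC, CS, ZN, AJ, CL]
Visit UK → queue [CG, PC, CS, ZN, AJ, CL]
Visit CG → queue [PC, CS, ZN, AJ, CL]
Visit PC → queue [CS, ZN, AJ, CL]
Visit CS → queue [ZN, AJ, CL]
Visit ZN → queue [AJ, CL]
Visit AJ → queue [CL]
Visit CL → queue []

BD -> FK -> GF -> HQ -> JM -> MZ -> EP -> JN -> NH -> UK -> CG -> PC -> CS -> ZN -> AJ -> CL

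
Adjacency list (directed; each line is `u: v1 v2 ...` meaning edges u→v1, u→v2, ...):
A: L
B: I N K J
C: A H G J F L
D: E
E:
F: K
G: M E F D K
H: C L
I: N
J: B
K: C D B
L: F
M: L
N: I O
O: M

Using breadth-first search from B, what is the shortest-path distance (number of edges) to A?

3

Level 0: B
Level 1: I, J, K, N
Level 2: C, D, O
Level 3: A, E, F, G, H, L, M
A first appears at level 3.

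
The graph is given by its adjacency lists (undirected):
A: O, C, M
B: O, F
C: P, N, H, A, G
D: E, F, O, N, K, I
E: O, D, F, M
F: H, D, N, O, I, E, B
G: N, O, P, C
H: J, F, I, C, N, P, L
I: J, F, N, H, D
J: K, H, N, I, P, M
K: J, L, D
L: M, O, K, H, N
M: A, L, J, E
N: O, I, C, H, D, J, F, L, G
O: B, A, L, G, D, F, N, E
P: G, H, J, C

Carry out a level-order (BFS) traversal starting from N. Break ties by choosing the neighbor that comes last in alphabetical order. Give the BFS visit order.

N, O, L, J, I, H, G, F, D, C, E, B, A, M, K, P

Visit N; enqueue O, L, J, I, H, G, F, D, C → queue [O, L, J, I, H, G, F, D, C]
Visit O; enqueue E, B, A → queue [L, J, I, H, G, F, D, C, E, B, A]
Visit L; enqueue M, K → queue [J, I, H, G, F, D, C, E, B, A, M, K]
Visit J; enqueue P → queue [I, H, G, F, D, C, E, B, A, M, K, P]
Visit I → queue [H, G, F, D, C, E, B, A, M, K, P]
Visit H → queue [G, F, D, C, E, B, A, M, K, P]
Visit G → queue [F, D, C, E, B, A, M, K, P]
Visit F → queue [D, C, E, B, A, M, K, P]
Visit D → queue [C, E, B, A, M, K, P]
Visit C → queue [E, B, A, M, K, P]
Visit E → queue [B, A, M, K, P]
Visit B → queue [A, M, K, P]
Visit A → queue [M, K, P]
Visit M → queue [K, P]
Visit K → queue [P]
Visit P → queue []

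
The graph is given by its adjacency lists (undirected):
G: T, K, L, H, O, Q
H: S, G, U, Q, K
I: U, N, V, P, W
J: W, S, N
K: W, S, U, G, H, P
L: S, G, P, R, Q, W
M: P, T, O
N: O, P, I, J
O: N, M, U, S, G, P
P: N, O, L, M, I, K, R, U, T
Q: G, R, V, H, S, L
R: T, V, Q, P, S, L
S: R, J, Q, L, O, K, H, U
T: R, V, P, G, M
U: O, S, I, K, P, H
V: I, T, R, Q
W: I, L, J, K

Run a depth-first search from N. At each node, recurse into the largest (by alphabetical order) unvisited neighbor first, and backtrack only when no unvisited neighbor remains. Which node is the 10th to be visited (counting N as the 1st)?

G

Visit N
N → P
P → U
U → S
S → R
R → V
V → T
T → M
M → O
O → G
G → Q
Q → L
L → W
W → K
K → H
W → J
W → I

Visit order: N, P, U, S, R, V, T, M, O, G, Q, L, W, K, H, J, I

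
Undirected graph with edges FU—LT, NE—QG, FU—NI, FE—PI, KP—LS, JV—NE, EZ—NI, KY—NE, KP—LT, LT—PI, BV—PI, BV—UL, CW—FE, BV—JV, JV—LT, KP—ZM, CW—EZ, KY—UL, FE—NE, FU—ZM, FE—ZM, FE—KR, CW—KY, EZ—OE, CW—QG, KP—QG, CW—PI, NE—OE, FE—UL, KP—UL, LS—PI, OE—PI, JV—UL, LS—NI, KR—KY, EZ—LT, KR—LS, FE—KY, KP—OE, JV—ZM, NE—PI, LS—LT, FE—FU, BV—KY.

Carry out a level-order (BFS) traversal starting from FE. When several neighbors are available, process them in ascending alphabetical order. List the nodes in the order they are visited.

FE → CW → FU → KR → KY → NE → PI → UL → ZM → EZ → QG → LT → NI → LS → BV → JV → OE → KP

Visit FE; enqueue CW, FU, KR, KY, NE, PI, UL, ZM → queue [CW, FU, KR, KY, NE, PI, UL, ZM]
Visit CW; enqueue EZ, QG → queue [FU, KR, KY, NE, PI, UL, ZM, EZ, QG]
Visit FU; enqueue LT, NI → queue [KR, KY, NE, PI, UL, ZM, EZ, QG, LT, NI]
Visit KR; enqueue LS → queue [KY, NE, PI, UL, ZM, EZ, QG, LT, NI, LS]
Visit KY; enqueue BV → queue [NE, PI, UL, ZM, EZ, QG, LT, NI, LS, BV]
Visit NE; enqueue JV, OE → queue [PI, UL, ZM, EZ, QG, LT, NI, LS, BV, JV, OE]
Visit PI → queue [UL, ZM, EZ, QG, LT, NI, LS, BV, JV, OE]
Visit UL; enqueue KP → queue [ZM, EZ, QG, LT, NI, LS, BV, JV, OE, KP]
Visit ZM → queue [EZ, QG, LT, NI, LS, BV, JV, OE, KP]
Visit EZ → queue [QG, LT, NI, LS, BV, JV, OE, KP]
Visit QG → queue [LT, NI, LS, BV, JV, OE, KP]
Visit LT → queue [NI, LS, BV, JV, OE, KP]
Visit NI → queue [LS, BV, JV, OE, KP]
Visit LS → queue [BV, JV, OE, KP]
Visit BV → queue [JV, OE, KP]
Visit JV → queue [OE, KP]
Visit OE → queue [KP]
Visit KP → queue []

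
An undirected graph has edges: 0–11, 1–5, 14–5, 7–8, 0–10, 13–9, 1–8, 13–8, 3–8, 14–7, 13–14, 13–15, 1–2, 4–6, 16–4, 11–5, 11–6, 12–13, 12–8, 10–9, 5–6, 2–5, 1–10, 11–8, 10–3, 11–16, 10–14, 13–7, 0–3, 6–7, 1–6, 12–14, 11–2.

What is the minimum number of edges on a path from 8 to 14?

Level 0: 8
Level 1: 1, 3, 7, 11, 12, 13
Level 2: 0, 2, 5, 6, 9, 10, 14, 15, 16
Level 3: 4
14 first appears at level 2.

2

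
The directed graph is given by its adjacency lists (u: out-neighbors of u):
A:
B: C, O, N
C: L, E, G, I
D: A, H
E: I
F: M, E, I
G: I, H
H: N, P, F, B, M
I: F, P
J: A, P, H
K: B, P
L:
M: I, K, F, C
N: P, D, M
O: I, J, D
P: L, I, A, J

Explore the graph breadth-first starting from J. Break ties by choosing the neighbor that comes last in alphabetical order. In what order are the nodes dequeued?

J, P, H, A, L, I, N, M, F, B, D, K, C, E, O, G

Visit J; enqueue P, H, A → queue [P, H, A]
Visit P; enqueue L, I → queue [H, A, L, I]
Visit H; enqueue N, M, F, B → queue [A, L, I, N, M, F, B]
Visit A → queue [L, I, N, M, F, B]
Visit L → queue [I, N, M, F, B]
Visit I → queue [N, M, F, B]
Visit N; enqueue D → queue [M, F, B, D]
Visit M; enqueue K, C → queue [F, B, D, K, C]
Visit F; enqueue E → queue [B, D, K, C, E]
Visit B; enqueue O → queue [D, K, C, E, O]
Visit D → queue [K, C, E, O]
Visit K → queue [C, E, O]
Visit C; enqueue G → queue [E, O, G]
Visit E → queue [O, G]
Visit O → queue [G]
Visit G → queue []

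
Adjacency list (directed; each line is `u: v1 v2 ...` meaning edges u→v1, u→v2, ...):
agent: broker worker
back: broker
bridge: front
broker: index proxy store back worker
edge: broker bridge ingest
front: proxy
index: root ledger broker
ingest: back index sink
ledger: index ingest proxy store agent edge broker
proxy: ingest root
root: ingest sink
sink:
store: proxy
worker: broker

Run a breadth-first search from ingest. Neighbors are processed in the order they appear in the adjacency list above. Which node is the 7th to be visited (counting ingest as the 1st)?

Visit ingest; enqueue back, index, sink → queue [back, index, sink]
Visit back; enqueue broker → queue [index, sink, broker]
Visit index; enqueue root, ledger → queue [sink, broker, root, ledger]
Visit sink → queue [broker, root, ledger]
Visit broker; enqueue proxy, store, worker → queue [root, ledger, proxy, store, worker]
Visit root → queue [ledger, proxy, store, worker]
Visit ledger; enqueue agent, edge → queue [proxy, store, worker, agent, edge]
Visit proxy → queue [store, worker, agent, edge]
Visit store → queue [worker, agent, edge]
Visit worker → queue [agent, edge]
Visit agent → queue [edge]
Visit edge; enqueue bridge → queue [bridge]
Visit bridge; enqueue front → queue [front]
Visit front → queue []

Visit order: ingest, back, index, sink, broker, root, ledger, proxy, store, worker, agent, edge, bridge, front

ledger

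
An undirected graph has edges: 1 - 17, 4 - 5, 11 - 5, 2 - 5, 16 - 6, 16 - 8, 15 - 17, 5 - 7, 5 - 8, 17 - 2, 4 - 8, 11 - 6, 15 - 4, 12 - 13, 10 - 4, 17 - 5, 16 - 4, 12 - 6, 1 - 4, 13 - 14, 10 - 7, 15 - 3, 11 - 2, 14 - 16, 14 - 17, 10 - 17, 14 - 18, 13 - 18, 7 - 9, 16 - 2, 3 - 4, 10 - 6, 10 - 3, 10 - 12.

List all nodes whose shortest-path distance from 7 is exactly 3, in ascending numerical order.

1, 13, 14, 15, 16

Level 0: 7
Level 1: 5, 9, 10
Level 2: 2, 3, 4, 6, 8, 11, 12, 17
Level 3: 1, 13, 14, 15, 16
Level 4: 18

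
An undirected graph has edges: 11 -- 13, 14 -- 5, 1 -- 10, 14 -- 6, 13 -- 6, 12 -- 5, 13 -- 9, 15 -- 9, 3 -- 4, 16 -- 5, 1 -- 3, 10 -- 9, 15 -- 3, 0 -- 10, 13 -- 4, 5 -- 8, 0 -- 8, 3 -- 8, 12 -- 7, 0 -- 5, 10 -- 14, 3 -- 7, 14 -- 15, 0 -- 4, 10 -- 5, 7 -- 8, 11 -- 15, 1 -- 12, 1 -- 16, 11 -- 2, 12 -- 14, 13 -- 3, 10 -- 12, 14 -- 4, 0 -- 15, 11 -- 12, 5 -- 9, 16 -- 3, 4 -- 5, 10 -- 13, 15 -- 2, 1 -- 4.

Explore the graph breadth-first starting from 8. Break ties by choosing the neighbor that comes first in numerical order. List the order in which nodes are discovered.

8 0 3 5 7 4 10 15 1 13 16 9 12 14 2 11 6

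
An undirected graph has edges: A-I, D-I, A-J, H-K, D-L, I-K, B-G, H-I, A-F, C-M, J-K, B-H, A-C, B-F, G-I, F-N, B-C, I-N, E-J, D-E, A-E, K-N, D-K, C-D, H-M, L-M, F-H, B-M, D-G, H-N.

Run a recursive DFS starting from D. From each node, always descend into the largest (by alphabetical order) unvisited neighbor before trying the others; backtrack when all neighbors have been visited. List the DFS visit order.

D L M H N K J E A I G B F C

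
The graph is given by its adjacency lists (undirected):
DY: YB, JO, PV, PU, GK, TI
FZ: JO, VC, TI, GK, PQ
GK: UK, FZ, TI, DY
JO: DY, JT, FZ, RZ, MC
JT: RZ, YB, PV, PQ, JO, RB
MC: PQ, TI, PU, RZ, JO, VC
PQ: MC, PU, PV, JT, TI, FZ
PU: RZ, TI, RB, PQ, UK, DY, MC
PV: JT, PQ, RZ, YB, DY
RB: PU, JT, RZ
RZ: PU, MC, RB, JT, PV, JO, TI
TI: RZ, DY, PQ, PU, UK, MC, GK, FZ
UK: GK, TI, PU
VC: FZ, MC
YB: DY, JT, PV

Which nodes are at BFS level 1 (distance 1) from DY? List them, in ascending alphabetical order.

Level 0: DY
Level 1: GK, JO, PU, PV, TI, YB
Level 2: FZ, JT, MC, PQ, RB, RZ, UK
Level 3: VC

GK, JO, PU, PV, TI, YB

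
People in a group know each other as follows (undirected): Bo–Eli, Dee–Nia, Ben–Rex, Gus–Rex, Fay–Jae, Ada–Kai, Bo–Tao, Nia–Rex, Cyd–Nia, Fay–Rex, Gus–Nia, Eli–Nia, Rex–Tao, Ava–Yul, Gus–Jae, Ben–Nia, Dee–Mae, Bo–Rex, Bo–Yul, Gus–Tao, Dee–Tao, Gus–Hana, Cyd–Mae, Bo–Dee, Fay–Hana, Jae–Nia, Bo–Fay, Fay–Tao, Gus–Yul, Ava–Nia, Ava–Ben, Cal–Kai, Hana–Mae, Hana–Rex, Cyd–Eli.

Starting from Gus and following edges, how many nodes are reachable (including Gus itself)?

BFS from Gus visits: Gus, Hana, Jae, Nia, Rex, Tao, Yul, Fay, Mae, Ava, Ben, Cyd, Dee, Eli, Bo
Reachable nodes: 15 of 18 total.

15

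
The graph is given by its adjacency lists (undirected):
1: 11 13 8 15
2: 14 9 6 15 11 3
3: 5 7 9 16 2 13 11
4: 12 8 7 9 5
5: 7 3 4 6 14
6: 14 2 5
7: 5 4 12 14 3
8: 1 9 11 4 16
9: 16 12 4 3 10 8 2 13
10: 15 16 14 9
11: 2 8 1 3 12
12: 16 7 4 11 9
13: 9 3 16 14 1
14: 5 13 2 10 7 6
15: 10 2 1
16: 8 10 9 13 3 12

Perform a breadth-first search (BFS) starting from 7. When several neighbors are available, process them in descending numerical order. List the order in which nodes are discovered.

7 14 12 5 4 3 13 10 6 2 16 11 9 8 1 15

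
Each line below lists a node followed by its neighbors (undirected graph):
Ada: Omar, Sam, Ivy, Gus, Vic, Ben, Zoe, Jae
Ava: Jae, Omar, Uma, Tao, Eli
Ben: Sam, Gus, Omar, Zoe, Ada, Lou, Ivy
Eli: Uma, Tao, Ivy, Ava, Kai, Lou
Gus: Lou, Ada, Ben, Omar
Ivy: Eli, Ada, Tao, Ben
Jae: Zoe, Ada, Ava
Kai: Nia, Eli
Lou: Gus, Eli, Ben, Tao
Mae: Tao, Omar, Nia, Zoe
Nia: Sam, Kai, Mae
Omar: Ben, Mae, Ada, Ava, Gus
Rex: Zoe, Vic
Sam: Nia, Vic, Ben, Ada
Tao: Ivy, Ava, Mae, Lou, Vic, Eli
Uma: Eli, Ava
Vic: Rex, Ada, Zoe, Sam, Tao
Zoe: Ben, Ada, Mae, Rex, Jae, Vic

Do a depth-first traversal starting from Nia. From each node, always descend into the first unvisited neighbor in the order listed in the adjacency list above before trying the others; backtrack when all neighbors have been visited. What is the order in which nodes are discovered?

Nia, Sam, Vic, Rex, Zoe, Ben, Gus, Lou, Eli, Uma, Ava, Jae, Ada, Omar, Mae, Tao, Ivy, Kai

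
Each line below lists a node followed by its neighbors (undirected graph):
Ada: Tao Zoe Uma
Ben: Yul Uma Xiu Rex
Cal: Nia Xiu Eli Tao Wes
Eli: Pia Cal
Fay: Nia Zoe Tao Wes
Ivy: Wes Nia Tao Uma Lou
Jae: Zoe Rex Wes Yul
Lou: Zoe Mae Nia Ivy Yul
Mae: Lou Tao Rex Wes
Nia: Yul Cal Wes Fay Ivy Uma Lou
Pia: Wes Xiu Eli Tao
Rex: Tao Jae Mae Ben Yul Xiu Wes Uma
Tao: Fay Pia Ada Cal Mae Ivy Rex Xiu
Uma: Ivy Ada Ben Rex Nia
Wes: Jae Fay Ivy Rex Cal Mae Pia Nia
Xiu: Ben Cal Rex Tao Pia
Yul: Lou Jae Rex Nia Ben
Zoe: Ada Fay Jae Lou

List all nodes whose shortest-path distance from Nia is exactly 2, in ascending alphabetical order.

Ada, Ben, Eli, Jae, Mae, Pia, Rex, Tao, Xiu, Zoe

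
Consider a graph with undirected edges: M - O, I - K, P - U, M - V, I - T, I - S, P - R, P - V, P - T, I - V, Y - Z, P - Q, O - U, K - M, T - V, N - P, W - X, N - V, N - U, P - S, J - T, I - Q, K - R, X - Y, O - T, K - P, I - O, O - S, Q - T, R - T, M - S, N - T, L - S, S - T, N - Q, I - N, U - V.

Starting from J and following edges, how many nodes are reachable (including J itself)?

14

BFS from J visits: J, T, I, N, O, P, Q, R, S, V, K, U, M, L
Reachable nodes: 14 of 18 total.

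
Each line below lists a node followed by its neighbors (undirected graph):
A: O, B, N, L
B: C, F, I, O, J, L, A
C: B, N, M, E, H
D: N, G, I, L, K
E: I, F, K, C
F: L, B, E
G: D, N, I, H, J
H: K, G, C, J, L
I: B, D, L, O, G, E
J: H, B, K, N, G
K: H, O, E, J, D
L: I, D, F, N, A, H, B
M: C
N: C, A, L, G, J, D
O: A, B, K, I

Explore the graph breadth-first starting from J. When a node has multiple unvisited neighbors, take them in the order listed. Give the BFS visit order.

Visit J; enqueue H, B, K, N, G → queue [H, B, K, N, G]
Visit H; enqueue C, L → queue [B, K, N, G, C, L]
Visit B; enqueue F, I, O, A → queue [K, N, G, C, L, F, I, O, A]
Visit K; enqueue E, D → queue [N, G, C, L, F, I, O, A, E, D]
Visit N → queue [G, C, L, F, I, O, A, E, D]
Visit G → queue [C, L, F, I, O, A, E, D]
Visit C; enqueue M → queue [L, F, I, O, A, E, D, M]
Visit L → queue [F, I, O, A, E, D, M]
Visit F → queue [I, O, A, E, D, M]
Visit I → queue [O, A, E, D, M]
Visit O → queue [A, E, D, M]
Visit A → queue [E, D, M]
Visit E → queue [D, M]
Visit D → queue [M]
Visit M → queue []

J -> H -> B -> K -> N -> G -> C -> L -> F -> I -> O -> A -> E -> D -> M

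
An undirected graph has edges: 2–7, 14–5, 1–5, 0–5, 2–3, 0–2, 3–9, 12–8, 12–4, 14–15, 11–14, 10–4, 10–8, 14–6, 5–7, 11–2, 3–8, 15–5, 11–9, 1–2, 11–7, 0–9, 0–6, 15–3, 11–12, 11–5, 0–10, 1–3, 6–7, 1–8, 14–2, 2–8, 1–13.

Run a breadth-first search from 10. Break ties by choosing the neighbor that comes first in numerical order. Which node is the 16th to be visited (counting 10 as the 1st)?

13

Visit 10; enqueue 0, 4, 8 → queue [0, 4, 8]
Visit 0; enqueue 2, 5, 6, 9 → queue [4, 8, 2, 5, 6, 9]
Visit 4; enqueue 12 → queue [8, 2, 5, 6, 9, 12]
Visit 8; enqueue 1, 3 → queue [2, 5, 6, 9, 12, 1, 3]
Visit 2; enqueue 7, 11, 14 → queue [5, 6, 9, 12, 1, 3, 7, 11, 14]
Visit 5; enqueue 15 → queue [6, 9, 12, 1, 3, 7, 11, 14, 15]
Visit 6 → queue [9, 12, 1, 3, 7, 11, 14, 15]
Visit 9 → queue [12, 1, 3, 7, 11, 14, 15]
Visit 12 → queue [1, 3, 7, 11, 14, 15]
Visit 1; enqueue 13 → queue [3, 7, 11, 14, 15, 13]
Visit 3 → queue [7, 11, 14, 15, 13]
Visit 7 → queue [11, 14, 15, 13]
Visit 11 → queue [14, 15, 13]
Visit 14 → queue [15, 13]
Visit 15 → queue [13]
Visit 13 → queue []

Visit order: 10, 0, 4, 8, 2, 5, 6, 9, 12, 1, 3, 7, 11, 14, 15, 13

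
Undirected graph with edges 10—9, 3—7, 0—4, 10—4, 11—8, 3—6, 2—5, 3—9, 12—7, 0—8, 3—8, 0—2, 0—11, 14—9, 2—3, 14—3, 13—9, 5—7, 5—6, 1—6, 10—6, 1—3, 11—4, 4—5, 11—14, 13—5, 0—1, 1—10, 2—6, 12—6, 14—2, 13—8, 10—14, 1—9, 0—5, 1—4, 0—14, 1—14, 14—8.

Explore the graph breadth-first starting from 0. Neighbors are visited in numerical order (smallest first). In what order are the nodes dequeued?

Visit 0; enqueue 1, 2, 4, 5, 8, 11, 14 → queue [1, 2, 4, 5, 8, 11, 14]
Visit 1; enqueue 3, 6, 9, 10 → queue [2, 4, 5, 8, 11, 14, 3, 6, 9, 10]
Visit 2 → queue [4, 5, 8, 11, 14, 3, 6, 9, 10]
Visit 4 → queue [5, 8, 11, 14, 3, 6, 9, 10]
Visit 5; enqueue 7, 13 → queue [8, 11, 14, 3, 6, 9, 10, 7, 13]
Visit 8 → queue [11, 14, 3, 6, 9, 10, 7, 13]
Visit 11 → queue [14, 3, 6, 9, 10, 7, 13]
Visit 14 → queue [3, 6, 9, 10, 7, 13]
Visit 3 → queue [6, 9, 10, 7, 13]
Visit 6; enqueue 12 → queue [9, 10, 7, 13, 12]
Visit 9 → queue [10, 7, 13, 12]
Visit 10 → queue [7, 13, 12]
Visit 7 → queue [13, 12]
Visit 13 → queue [12]
Visit 12 → queue []

0 1 2 4 5 8 11 14 3 6 9 10 7 13 12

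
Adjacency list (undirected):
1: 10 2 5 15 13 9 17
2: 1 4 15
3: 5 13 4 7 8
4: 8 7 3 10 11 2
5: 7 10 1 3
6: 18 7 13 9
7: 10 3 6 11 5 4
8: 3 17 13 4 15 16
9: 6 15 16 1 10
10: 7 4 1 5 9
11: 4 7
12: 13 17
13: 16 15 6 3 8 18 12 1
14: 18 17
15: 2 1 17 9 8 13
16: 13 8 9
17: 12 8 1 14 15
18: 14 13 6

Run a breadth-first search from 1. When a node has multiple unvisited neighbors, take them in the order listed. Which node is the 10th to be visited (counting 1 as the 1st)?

4

Visit 1; enqueue 10, 2, 5, 15, 13, 9, 17 → queue [10, 2, 5, 15, 13, 9, 17]
Visit 10; enqueue 7, 4 → queue [2, 5, 15, 13, 9, 17, 7, 4]
Visit 2 → queue [5, 15, 13, 9, 17, 7, 4]
Visit 5; enqueue 3 → queue [15, 13, 9, 17, 7, 4, 3]
Visit 15; enqueue 8 → queue [13, 9, 17, 7, 4, 3, 8]
Visit 13; enqueue 16, 6, 18, 12 → queue [9, 17, 7, 4, 3, 8, 16, 6, 18, 12]
Visit 9 → queue [17, 7, 4, 3, 8, 16, 6, 18, 12]
Visit 17; enqueue 14 → queue [7, 4, 3, 8, 16, 6, 18, 12, 14]
Visit 7; enqueue 11 → queue [4, 3, 8, 16, 6, 18, 12, 14, 11]
Visit 4 → queue [3, 8, 16, 6, 18, 12, 14, 11]
Visit 3 → queue [8, 16, 6, 18, 12, 14, 11]
Visit 8 → queue [16, 6, 18, 12, 14, 11]
Visit 16 → queue [6, 18, 12, 14, 11]
Visit 6 → queue [18, 12, 14, 11]
Visit 18 → queue [12, 14, 11]
Visit 12 → queue [14, 11]
Visit 14 → queue [11]
Visit 11 → queue []

Visit order: 1, 10, 2, 5, 15, 13, 9, 17, 7, 4, 3, 8, 16, 6, 18, 12, 14, 11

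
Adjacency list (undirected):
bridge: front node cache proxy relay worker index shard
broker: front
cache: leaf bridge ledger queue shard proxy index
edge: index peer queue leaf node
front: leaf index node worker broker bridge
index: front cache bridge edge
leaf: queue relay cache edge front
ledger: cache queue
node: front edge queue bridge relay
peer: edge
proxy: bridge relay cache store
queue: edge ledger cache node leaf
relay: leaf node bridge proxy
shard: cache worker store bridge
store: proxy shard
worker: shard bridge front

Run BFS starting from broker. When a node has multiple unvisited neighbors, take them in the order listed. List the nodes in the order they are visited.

Visit broker; enqueue front → queue [front]
Visit front; enqueue leaf, index, node, worker, bridge → queue [leaf, index, node, worker, bridge]
Visit leaf; enqueue queue, relay, cache, edge → queue [index, node, worker, bridge, queue, relay, cache, edge]
Visit index → queue [node, worker, bridge, queue, relay, cache, edge]
Visit node → queue [worker, bridge, queue, relay, cache, edge]
Visit worker; enqueue shard → queue [bridge, queue, relay, cache, edge, shard]
Visit bridge; enqueue proxy → queue [queue, relay, cache, edge, shard, proxy]
Visit queue; enqueue ledger → queue [relay, cache, edge, shard, proxy, ledger]
Visit relay → queue [cache, edge, shard, proxy, ledger]
Visit cache → queue [edge, shard, proxy, ledger]
Visit edge; enqueue peer → queue [shard, proxy, ledger, peer]
Visit shard; enqueue store → queue [proxy, ledger, peer, store]
Visit proxy → queue [ledger, peer, store]
Visit ledger → queue [peer, store]
Visit peer → queue [store]
Visit store → queue []

broker front leaf index node worker bridge queue relay cache edge shard proxy ledger peer store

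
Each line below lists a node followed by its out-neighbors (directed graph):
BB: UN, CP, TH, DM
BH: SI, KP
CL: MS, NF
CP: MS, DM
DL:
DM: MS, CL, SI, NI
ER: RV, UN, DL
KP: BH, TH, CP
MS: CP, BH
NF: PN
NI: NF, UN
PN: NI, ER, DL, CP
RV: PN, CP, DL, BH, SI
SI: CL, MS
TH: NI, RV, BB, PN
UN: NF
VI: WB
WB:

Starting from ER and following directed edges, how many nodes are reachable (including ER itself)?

16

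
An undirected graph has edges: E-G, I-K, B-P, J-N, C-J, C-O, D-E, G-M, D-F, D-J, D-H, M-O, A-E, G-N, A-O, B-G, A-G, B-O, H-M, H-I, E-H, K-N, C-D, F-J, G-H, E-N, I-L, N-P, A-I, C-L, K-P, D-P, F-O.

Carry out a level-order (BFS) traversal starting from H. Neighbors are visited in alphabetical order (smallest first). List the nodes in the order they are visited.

Visit H; enqueue D, E, G, I, M → queue [D, E, G, I, M]
Visit D; enqueue C, F, J, P → queue [E, G, I, M, C, F, J, P]
Visit E; enqueue A, N → queue [G, I, M, C, F, J, P, A, N]
Visit G; enqueue B → queue [I, M, C, F, J, P, A, N, B]
Visit I; enqueue K, L → queue [M, C, F, J, P, A, N, B, K, L]
Visit M; enqueue O → queue [C, F, J, P, A, N, B, K, L, O]
Visit C → queue [F, J, P, A, N, B, K, L, O]
Visit F → queue [J, P, A, N, B, K, L, O]
Visit J → queue [P, A, N, B, K, L, O]
Visit P → queue [A, N, B, K, L, O]
Visit A → queue [N, B, K, L, O]
Visit N → queue [B, K, L, O]
Visit B → queue [K, L, O]
Visit K → queue [L, O]
Visit L → queue [O]
Visit O → queue []

H D E G I M C F J P A N B K L O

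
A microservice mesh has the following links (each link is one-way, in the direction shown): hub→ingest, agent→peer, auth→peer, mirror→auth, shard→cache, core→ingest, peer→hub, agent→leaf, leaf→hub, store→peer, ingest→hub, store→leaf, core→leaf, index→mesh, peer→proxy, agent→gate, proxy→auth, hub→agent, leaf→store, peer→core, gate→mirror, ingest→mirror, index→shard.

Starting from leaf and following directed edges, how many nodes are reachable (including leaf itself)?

11

BFS from leaf visits: leaf, hub, store, agent, ingest, peer, gate, mirror, core, proxy, auth
Reachable nodes: 11 of 15 total.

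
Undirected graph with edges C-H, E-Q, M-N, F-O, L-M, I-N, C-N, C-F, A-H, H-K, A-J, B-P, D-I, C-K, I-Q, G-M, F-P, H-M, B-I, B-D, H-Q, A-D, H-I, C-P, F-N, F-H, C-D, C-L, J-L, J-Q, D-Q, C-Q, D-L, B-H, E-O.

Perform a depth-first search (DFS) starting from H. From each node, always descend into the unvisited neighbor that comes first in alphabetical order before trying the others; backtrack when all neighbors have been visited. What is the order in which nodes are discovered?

Visit H
H → A
A → D
D → B
B → I
I → N
N → C
C → F
F → O
O → E
E → Q
Q → J
J → L
L → M
M → G
F → P
C → K

H, A, D, B, I, N, C, F, O, E, Q, J, L, M, G, P, K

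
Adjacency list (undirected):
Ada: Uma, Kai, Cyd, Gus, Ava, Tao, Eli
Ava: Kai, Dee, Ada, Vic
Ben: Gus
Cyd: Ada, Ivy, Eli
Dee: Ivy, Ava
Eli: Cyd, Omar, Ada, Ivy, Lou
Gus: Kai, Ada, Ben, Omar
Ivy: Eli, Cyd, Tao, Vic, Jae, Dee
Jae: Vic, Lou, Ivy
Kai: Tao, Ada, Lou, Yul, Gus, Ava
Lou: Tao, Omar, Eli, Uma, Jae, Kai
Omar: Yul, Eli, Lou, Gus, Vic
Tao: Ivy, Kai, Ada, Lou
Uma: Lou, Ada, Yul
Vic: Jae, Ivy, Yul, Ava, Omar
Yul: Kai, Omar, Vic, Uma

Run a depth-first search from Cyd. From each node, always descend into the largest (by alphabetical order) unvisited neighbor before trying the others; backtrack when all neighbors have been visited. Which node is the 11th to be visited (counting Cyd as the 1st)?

Visit Cyd
Cyd → Ivy
Ivy → Vic
Vic → Yul
Yul → Uma
Uma → Lou
Lou → Tao
Tao → Kai
Kai → Gus
Gus → Omar
Omar → Eli
Eli → Ada
Ada → Ava
Ava → Dee
Gus → Ben
Lou → Jae

Visit order: Cyd, Ivy, Vic, Yul, Uma, Lou, Tao, Kai, Gus, Omar, Eli, Ada, Ava, Dee, Ben, Jae

Eli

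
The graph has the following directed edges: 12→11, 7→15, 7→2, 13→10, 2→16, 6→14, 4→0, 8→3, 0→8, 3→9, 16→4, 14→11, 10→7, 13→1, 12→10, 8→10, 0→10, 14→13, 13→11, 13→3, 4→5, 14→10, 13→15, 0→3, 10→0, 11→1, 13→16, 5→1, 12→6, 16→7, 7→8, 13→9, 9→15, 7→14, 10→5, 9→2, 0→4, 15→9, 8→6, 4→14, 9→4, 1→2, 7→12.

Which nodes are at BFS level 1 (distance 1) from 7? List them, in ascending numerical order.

Level 0: 7
Level 1: 2, 8, 12, 14, 15
Level 2: 3, 6, 9, 10, 11, 13, 16
Level 3: 0, 1, 4, 5

2, 8, 12, 14, 15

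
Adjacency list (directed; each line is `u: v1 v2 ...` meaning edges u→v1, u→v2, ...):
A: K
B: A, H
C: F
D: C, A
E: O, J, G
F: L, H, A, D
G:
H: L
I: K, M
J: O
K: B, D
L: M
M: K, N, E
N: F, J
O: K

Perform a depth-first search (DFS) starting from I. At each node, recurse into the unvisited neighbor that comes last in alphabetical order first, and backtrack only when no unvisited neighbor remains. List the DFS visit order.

Visit I
I → M
M → N
N → J
J → O
O → K
K → D
D → C
C → F
F → L
F → H
F → A
K → B
M → E
E → G

I, M, N, J, O, K, D, C, F, L, H, A, B, E, G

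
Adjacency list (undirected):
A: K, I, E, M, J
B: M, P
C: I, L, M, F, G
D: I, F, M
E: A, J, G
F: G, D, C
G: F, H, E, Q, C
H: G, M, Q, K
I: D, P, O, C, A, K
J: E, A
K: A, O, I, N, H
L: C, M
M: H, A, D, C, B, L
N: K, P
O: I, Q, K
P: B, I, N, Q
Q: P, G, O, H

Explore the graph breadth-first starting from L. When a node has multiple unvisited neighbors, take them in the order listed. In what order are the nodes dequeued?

Visit L; enqueue C, M → queue [C, M]
Visit C; enqueue I, F, G → queue [M, I, F, G]
Visit M; enqueue H, A, D, B → queue [I, F, G, H, A, D, B]
Visit I; enqueue P, O, K → queue [F, G, H, A, D, B, P, O, K]
Visit F → queue [G, H, A, D, B, P, O, K]
Visit G; enqueue E, Q → queue [H, A, D, B, P, O, K, E, Q]
Visit H → queue [A, D, B, P, O, K, E, Q]
Visit A; enqueue J → queue [D, B, P, O, K, E, Q, J]
Visit D → queue [B, P, O, K, E, Q, J]
Visit B → queue [P, O, K, E, Q, J]
Visit P; enqueue N → queue [O, K, E, Q, J, N]
Visit O → queue [K, E, Q, J, N]
Visit K → queue [E, Q, J, N]
Visit E → queue [Q, J, N]
Visit Q → queue [J, N]
Visit J → queue [N]
Visit N → queue []

L → C → M → I → F → G → H → A → D → B → P → O → K → E → Q → J → N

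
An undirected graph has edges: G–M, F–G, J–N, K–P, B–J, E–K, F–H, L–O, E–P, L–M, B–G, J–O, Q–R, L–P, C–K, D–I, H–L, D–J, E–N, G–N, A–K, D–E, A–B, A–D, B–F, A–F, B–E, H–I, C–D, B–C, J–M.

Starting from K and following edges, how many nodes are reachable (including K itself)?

16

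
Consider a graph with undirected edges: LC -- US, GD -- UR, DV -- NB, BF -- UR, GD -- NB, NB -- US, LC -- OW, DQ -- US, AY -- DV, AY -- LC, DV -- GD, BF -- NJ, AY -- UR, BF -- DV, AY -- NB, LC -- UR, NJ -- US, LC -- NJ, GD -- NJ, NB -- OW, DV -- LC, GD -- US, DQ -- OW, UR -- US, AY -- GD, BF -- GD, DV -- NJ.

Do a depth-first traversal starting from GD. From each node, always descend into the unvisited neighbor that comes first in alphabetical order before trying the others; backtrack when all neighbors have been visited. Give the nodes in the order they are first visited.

GD -> AY -> DV -> BF -> NJ -> LC -> OW -> DQ -> US -> NB -> UR

Visit GD
GD → AY
AY → DV
DV → BF
BF → NJ
NJ → LC
LC → OW
OW → DQ
DQ → US
US → NB
US → UR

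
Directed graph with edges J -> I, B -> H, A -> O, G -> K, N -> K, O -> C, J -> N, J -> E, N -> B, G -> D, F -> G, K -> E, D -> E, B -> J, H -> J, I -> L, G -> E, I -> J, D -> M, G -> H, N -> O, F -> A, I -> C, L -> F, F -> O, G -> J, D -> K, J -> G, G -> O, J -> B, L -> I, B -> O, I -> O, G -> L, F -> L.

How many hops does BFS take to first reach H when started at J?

Level 0: J
Level 1: B, E, G, I, N
Level 2: C, D, H, K, L, O
Level 3: F, M
Level 4: A
H first appears at level 2.

2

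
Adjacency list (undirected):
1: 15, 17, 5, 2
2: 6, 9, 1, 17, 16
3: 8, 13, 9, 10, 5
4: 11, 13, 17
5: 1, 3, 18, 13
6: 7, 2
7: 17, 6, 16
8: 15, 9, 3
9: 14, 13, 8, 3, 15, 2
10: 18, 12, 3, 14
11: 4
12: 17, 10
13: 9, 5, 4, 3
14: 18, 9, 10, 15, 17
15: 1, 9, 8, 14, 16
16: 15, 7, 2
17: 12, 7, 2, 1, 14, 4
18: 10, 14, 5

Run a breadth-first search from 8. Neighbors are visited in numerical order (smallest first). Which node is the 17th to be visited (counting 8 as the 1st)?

7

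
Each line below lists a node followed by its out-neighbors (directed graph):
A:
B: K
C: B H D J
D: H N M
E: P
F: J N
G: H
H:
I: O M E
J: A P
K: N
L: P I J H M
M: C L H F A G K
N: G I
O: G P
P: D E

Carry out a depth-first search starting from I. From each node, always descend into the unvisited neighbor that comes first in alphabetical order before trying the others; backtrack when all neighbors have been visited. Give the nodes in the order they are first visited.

Visit I
I → E
E → P
P → D
D → H
D → M
M → A
M → C
C → B
B → K
K → N
N → G
C → J
M → F
M → L
I → O

I -> E -> P -> D -> H -> M -> A -> C -> B -> K -> N -> G -> J -> F -> L -> O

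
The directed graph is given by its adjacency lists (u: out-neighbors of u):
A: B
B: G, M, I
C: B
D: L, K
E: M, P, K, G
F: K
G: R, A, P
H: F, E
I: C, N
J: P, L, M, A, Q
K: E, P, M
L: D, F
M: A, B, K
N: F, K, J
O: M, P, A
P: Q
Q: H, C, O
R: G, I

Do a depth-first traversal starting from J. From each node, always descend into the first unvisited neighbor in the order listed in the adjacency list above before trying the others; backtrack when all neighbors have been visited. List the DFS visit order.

J, P, Q, H, F, K, E, M, A, B, G, R, I, C, N, O, L, D

Visit J
J → P
P → Q
Q → H
H → F
F → K
K → E
E → M
M → A
A → B
B → G
G → R
R → I
I → C
I → N
Q → O
J → L
L → D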